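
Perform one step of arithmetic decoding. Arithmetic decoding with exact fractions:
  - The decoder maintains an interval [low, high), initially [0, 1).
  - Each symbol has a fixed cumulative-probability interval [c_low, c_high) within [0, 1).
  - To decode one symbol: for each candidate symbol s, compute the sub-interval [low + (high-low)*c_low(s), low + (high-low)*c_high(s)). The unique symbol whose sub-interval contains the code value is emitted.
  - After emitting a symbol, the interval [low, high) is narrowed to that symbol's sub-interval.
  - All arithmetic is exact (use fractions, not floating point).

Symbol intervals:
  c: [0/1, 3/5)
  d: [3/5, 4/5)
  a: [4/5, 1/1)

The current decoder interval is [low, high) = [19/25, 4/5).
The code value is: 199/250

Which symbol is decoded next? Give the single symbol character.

Interval width = high − low = 4/5 − 19/25 = 1/25
Scaled code = (code − low) / width = (199/250 − 19/25) / 1/25 = 9/10
  c: [0/1, 3/5) 
  d: [3/5, 4/5) 
  a: [4/5, 1/1) ← scaled code falls here ✓

Answer: a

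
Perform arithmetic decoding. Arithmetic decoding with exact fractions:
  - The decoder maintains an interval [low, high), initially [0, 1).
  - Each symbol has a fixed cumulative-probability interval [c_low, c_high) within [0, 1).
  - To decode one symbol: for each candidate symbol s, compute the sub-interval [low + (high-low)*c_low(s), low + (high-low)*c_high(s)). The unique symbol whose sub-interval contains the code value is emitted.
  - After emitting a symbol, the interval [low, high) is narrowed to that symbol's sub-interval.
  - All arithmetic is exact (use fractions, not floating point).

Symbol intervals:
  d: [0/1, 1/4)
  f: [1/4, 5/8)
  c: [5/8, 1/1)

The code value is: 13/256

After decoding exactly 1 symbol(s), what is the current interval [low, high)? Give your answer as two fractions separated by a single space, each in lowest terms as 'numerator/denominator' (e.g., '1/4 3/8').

Step 1: interval [0/1, 1/1), width = 1/1 - 0/1 = 1/1
  'd': [0/1 + 1/1*0/1, 0/1 + 1/1*1/4) = [0/1, 1/4) <- contains code 13/256
  'f': [0/1 + 1/1*1/4, 0/1 + 1/1*5/8) = [1/4, 5/8)
  'c': [0/1 + 1/1*5/8, 0/1 + 1/1*1/1) = [5/8, 1/1)
  emit 'd', narrow to [0/1, 1/4)

Answer: 0/1 1/4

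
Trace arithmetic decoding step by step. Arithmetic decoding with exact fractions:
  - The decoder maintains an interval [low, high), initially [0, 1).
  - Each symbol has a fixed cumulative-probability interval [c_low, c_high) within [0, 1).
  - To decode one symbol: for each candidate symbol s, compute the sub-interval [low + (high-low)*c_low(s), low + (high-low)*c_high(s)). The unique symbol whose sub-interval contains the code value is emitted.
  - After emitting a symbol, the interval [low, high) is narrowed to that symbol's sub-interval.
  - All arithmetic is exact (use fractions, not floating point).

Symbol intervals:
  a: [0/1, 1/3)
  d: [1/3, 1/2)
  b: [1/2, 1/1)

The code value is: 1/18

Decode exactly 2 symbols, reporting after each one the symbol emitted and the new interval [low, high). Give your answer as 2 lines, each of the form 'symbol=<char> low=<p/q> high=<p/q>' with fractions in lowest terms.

Answer: symbol=a low=0/1 high=1/3
symbol=a low=0/1 high=1/9

Derivation:
Step 1: interval [0/1, 1/1), width = 1/1 - 0/1 = 1/1
  'a': [0/1 + 1/1*0/1, 0/1 + 1/1*1/3) = [0/1, 1/3) <- contains code 1/18
  'd': [0/1 + 1/1*1/3, 0/1 + 1/1*1/2) = [1/3, 1/2)
  'b': [0/1 + 1/1*1/2, 0/1 + 1/1*1/1) = [1/2, 1/1)
  emit 'a', narrow to [0/1, 1/3)
Step 2: interval [0/1, 1/3), width = 1/3 - 0/1 = 1/3
  'a': [0/1 + 1/3*0/1, 0/1 + 1/3*1/3) = [0/1, 1/9) <- contains code 1/18
  'd': [0/1 + 1/3*1/3, 0/1 + 1/3*1/2) = [1/9, 1/6)
  'b': [0/1 + 1/3*1/2, 0/1 + 1/3*1/1) = [1/6, 1/3)
  emit 'a', narrow to [0/1, 1/9)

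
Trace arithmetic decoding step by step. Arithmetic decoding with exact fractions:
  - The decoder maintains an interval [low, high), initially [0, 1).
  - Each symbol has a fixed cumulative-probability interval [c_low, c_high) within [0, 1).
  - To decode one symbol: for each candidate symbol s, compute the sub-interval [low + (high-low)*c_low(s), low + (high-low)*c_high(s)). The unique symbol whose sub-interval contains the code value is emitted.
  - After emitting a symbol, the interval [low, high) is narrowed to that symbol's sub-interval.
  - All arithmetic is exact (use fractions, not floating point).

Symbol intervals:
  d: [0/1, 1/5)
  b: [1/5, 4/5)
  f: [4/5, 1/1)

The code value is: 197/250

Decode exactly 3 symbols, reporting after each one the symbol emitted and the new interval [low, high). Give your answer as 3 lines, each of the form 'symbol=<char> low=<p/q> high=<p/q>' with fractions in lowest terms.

Step 1: interval [0/1, 1/1), width = 1/1 - 0/1 = 1/1
  'd': [0/1 + 1/1*0/1, 0/1 + 1/1*1/5) = [0/1, 1/5)
  'b': [0/1 + 1/1*1/5, 0/1 + 1/1*4/5) = [1/5, 4/5) <- contains code 197/250
  'f': [0/1 + 1/1*4/5, 0/1 + 1/1*1/1) = [4/5, 1/1)
  emit 'b', narrow to [1/5, 4/5)
Step 2: interval [1/5, 4/5), width = 4/5 - 1/5 = 3/5
  'd': [1/5 + 3/5*0/1, 1/5 + 3/5*1/5) = [1/5, 8/25)
  'b': [1/5 + 3/5*1/5, 1/5 + 3/5*4/5) = [8/25, 17/25)
  'f': [1/5 + 3/5*4/5, 1/5 + 3/5*1/1) = [17/25, 4/5) <- contains code 197/250
  emit 'f', narrow to [17/25, 4/5)
Step 3: interval [17/25, 4/5), width = 4/5 - 17/25 = 3/25
  'd': [17/25 + 3/25*0/1, 17/25 + 3/25*1/5) = [17/25, 88/125)
  'b': [17/25 + 3/25*1/5, 17/25 + 3/25*4/5) = [88/125, 97/125)
  'f': [17/25 + 3/25*4/5, 17/25 + 3/25*1/1) = [97/125, 4/5) <- contains code 197/250
  emit 'f', narrow to [97/125, 4/5)

Answer: symbol=b low=1/5 high=4/5
symbol=f low=17/25 high=4/5
symbol=f low=97/125 high=4/5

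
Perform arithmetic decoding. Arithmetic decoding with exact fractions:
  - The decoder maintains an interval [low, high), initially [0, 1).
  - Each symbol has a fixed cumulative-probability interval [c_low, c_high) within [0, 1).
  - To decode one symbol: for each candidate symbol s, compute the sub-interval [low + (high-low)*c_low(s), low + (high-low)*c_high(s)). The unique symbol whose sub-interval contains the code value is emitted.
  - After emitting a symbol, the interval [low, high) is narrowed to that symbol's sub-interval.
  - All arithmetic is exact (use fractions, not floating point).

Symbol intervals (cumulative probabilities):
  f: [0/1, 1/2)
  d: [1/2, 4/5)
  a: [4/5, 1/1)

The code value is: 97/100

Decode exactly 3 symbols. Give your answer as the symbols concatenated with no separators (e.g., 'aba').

Step 1: interval [0/1, 1/1), width = 1/1 - 0/1 = 1/1
  'f': [0/1 + 1/1*0/1, 0/1 + 1/1*1/2) = [0/1, 1/2)
  'd': [0/1 + 1/1*1/2, 0/1 + 1/1*4/5) = [1/2, 4/5)
  'a': [0/1 + 1/1*4/5, 0/1 + 1/1*1/1) = [4/5, 1/1) <- contains code 97/100
  emit 'a', narrow to [4/5, 1/1)
Step 2: interval [4/5, 1/1), width = 1/1 - 4/5 = 1/5
  'f': [4/5 + 1/5*0/1, 4/5 + 1/5*1/2) = [4/5, 9/10)
  'd': [4/5 + 1/5*1/2, 4/5 + 1/5*4/5) = [9/10, 24/25)
  'a': [4/5 + 1/5*4/5, 4/5 + 1/5*1/1) = [24/25, 1/1) <- contains code 97/100
  emit 'a', narrow to [24/25, 1/1)
Step 3: interval [24/25, 1/1), width = 1/1 - 24/25 = 1/25
  'f': [24/25 + 1/25*0/1, 24/25 + 1/25*1/2) = [24/25, 49/50) <- contains code 97/100
  'd': [24/25 + 1/25*1/2, 24/25 + 1/25*4/5) = [49/50, 124/125)
  'a': [24/25 + 1/25*4/5, 24/25 + 1/25*1/1) = [124/125, 1/1)
  emit 'f', narrow to [24/25, 49/50)

Answer: aaf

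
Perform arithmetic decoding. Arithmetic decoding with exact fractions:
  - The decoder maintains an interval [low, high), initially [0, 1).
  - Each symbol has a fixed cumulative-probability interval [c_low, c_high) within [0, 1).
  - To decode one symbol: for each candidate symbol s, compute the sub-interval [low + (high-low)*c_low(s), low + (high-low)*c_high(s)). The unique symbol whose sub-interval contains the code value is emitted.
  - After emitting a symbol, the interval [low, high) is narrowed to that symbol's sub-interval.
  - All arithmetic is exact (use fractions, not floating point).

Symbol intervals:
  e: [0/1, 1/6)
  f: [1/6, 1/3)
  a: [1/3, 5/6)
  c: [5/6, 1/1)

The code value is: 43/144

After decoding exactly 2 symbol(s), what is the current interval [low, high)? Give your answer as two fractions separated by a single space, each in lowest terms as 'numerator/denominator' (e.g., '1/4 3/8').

Answer: 2/9 11/36

Derivation:
Step 1: interval [0/1, 1/1), width = 1/1 - 0/1 = 1/1
  'e': [0/1 + 1/1*0/1, 0/1 + 1/1*1/6) = [0/1, 1/6)
  'f': [0/1 + 1/1*1/6, 0/1 + 1/1*1/3) = [1/6, 1/3) <- contains code 43/144
  'a': [0/1 + 1/1*1/3, 0/1 + 1/1*5/6) = [1/3, 5/6)
  'c': [0/1 + 1/1*5/6, 0/1 + 1/1*1/1) = [5/6, 1/1)
  emit 'f', narrow to [1/6, 1/3)
Step 2: interval [1/6, 1/3), width = 1/3 - 1/6 = 1/6
  'e': [1/6 + 1/6*0/1, 1/6 + 1/6*1/6) = [1/6, 7/36)
  'f': [1/6 + 1/6*1/6, 1/6 + 1/6*1/3) = [7/36, 2/9)
  'a': [1/6 + 1/6*1/3, 1/6 + 1/6*5/6) = [2/9, 11/36) <- contains code 43/144
  'c': [1/6 + 1/6*5/6, 1/6 + 1/6*1/1) = [11/36, 1/3)
  emit 'a', narrow to [2/9, 11/36)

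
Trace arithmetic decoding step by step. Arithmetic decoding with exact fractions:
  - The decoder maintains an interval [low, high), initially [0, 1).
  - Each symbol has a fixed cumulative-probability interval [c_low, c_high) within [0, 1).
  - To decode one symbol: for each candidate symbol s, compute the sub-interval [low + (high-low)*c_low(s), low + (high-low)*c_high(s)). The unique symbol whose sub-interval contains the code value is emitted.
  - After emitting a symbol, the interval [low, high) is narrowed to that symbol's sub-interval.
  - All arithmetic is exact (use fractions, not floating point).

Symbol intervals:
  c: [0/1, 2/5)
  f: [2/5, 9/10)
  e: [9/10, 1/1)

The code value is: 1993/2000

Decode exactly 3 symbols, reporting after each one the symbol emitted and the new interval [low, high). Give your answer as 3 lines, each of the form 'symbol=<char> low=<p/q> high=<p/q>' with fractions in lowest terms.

Answer: symbol=e low=9/10 high=1/1
symbol=e low=99/100 high=1/1
symbol=f low=497/500 high=999/1000

Derivation:
Step 1: interval [0/1, 1/1), width = 1/1 - 0/1 = 1/1
  'c': [0/1 + 1/1*0/1, 0/1 + 1/1*2/5) = [0/1, 2/5)
  'f': [0/1 + 1/1*2/5, 0/1 + 1/1*9/10) = [2/5, 9/10)
  'e': [0/1 + 1/1*9/10, 0/1 + 1/1*1/1) = [9/10, 1/1) <- contains code 1993/2000
  emit 'e', narrow to [9/10, 1/1)
Step 2: interval [9/10, 1/1), width = 1/1 - 9/10 = 1/10
  'c': [9/10 + 1/10*0/1, 9/10 + 1/10*2/5) = [9/10, 47/50)
  'f': [9/10 + 1/10*2/5, 9/10 + 1/10*9/10) = [47/50, 99/100)
  'e': [9/10 + 1/10*9/10, 9/10 + 1/10*1/1) = [99/100, 1/1) <- contains code 1993/2000
  emit 'e', narrow to [99/100, 1/1)
Step 3: interval [99/100, 1/1), width = 1/1 - 99/100 = 1/100
  'c': [99/100 + 1/100*0/1, 99/100 + 1/100*2/5) = [99/100, 497/500)
  'f': [99/100 + 1/100*2/5, 99/100 + 1/100*9/10) = [497/500, 999/1000) <- contains code 1993/2000
  'e': [99/100 + 1/100*9/10, 99/100 + 1/100*1/1) = [999/1000, 1/1)
  emit 'f', narrow to [497/500, 999/1000)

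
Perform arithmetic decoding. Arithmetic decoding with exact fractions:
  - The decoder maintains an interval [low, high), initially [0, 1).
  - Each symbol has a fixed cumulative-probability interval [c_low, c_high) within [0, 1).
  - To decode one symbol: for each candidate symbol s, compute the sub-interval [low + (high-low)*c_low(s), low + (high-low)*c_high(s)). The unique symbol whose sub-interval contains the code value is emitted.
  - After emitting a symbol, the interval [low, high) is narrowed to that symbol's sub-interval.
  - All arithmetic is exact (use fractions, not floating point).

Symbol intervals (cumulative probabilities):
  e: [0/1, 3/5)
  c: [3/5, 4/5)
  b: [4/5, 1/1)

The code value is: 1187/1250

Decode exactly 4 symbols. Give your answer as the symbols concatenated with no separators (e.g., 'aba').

Step 1: interval [0/1, 1/1), width = 1/1 - 0/1 = 1/1
  'e': [0/1 + 1/1*0/1, 0/1 + 1/1*3/5) = [0/1, 3/5)
  'c': [0/1 + 1/1*3/5, 0/1 + 1/1*4/5) = [3/5, 4/5)
  'b': [0/1 + 1/1*4/5, 0/1 + 1/1*1/1) = [4/5, 1/1) <- contains code 1187/1250
  emit 'b', narrow to [4/5, 1/1)
Step 2: interval [4/5, 1/1), width = 1/1 - 4/5 = 1/5
  'e': [4/5 + 1/5*0/1, 4/5 + 1/5*3/5) = [4/5, 23/25)
  'c': [4/5 + 1/5*3/5, 4/5 + 1/5*4/5) = [23/25, 24/25) <- contains code 1187/1250
  'b': [4/5 + 1/5*4/5, 4/5 + 1/5*1/1) = [24/25, 1/1)
  emit 'c', narrow to [23/25, 24/25)
Step 3: interval [23/25, 24/25), width = 24/25 - 23/25 = 1/25
  'e': [23/25 + 1/25*0/1, 23/25 + 1/25*3/5) = [23/25, 118/125)
  'c': [23/25 + 1/25*3/5, 23/25 + 1/25*4/5) = [118/125, 119/125) <- contains code 1187/1250
  'b': [23/25 + 1/25*4/5, 23/25 + 1/25*1/1) = [119/125, 24/25)
  emit 'c', narrow to [118/125, 119/125)
Step 4: interval [118/125, 119/125), width = 119/125 - 118/125 = 1/125
  'e': [118/125 + 1/125*0/1, 118/125 + 1/125*3/5) = [118/125, 593/625)
  'c': [118/125 + 1/125*3/5, 118/125 + 1/125*4/5) = [593/625, 594/625) <- contains code 1187/1250
  'b': [118/125 + 1/125*4/5, 118/125 + 1/125*1/1) = [594/625, 119/125)
  emit 'c', narrow to [593/625, 594/625)

Answer: bccc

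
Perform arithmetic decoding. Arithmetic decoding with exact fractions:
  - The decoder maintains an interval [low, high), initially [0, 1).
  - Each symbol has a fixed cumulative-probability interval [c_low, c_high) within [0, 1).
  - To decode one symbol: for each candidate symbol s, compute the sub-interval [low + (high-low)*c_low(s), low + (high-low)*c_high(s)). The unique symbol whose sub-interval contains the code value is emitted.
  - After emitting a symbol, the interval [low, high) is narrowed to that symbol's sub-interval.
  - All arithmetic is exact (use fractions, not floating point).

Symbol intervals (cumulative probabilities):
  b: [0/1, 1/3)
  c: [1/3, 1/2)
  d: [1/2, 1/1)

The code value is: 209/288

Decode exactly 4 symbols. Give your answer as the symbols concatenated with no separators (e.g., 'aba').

Answer: dcdc

Derivation:
Step 1: interval [0/1, 1/1), width = 1/1 - 0/1 = 1/1
  'b': [0/1 + 1/1*0/1, 0/1 + 1/1*1/3) = [0/1, 1/3)
  'c': [0/1 + 1/1*1/3, 0/1 + 1/1*1/2) = [1/3, 1/2)
  'd': [0/1 + 1/1*1/2, 0/1 + 1/1*1/1) = [1/2, 1/1) <- contains code 209/288
  emit 'd', narrow to [1/2, 1/1)
Step 2: interval [1/2, 1/1), width = 1/1 - 1/2 = 1/2
  'b': [1/2 + 1/2*0/1, 1/2 + 1/2*1/3) = [1/2, 2/3)
  'c': [1/2 + 1/2*1/3, 1/2 + 1/2*1/2) = [2/3, 3/4) <- contains code 209/288
  'd': [1/2 + 1/2*1/2, 1/2 + 1/2*1/1) = [3/4, 1/1)
  emit 'c', narrow to [2/3, 3/4)
Step 3: interval [2/3, 3/4), width = 3/4 - 2/3 = 1/12
  'b': [2/3 + 1/12*0/1, 2/3 + 1/12*1/3) = [2/3, 25/36)
  'c': [2/3 + 1/12*1/3, 2/3 + 1/12*1/2) = [25/36, 17/24)
  'd': [2/3 + 1/12*1/2, 2/3 + 1/12*1/1) = [17/24, 3/4) <- contains code 209/288
  emit 'd', narrow to [17/24, 3/4)
Step 4: interval [17/24, 3/4), width = 3/4 - 17/24 = 1/24
  'b': [17/24 + 1/24*0/1, 17/24 + 1/24*1/3) = [17/24, 13/18)
  'c': [17/24 + 1/24*1/3, 17/24 + 1/24*1/2) = [13/18, 35/48) <- contains code 209/288
  'd': [17/24 + 1/24*1/2, 17/24 + 1/24*1/1) = [35/48, 3/4)
  emit 'c', narrow to [13/18, 35/48)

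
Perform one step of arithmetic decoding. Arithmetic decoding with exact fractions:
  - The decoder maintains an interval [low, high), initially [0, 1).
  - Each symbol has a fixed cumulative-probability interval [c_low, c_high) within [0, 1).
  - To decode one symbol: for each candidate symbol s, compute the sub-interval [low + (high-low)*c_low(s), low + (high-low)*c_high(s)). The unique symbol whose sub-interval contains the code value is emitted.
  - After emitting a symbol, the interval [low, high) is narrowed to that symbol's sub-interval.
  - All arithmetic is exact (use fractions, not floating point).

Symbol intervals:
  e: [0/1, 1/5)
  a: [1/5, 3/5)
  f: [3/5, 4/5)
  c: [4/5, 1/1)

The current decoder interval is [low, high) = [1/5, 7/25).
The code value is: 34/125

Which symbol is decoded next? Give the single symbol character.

Interval width = high − low = 7/25 − 1/5 = 2/25
Scaled code = (code − low) / width = (34/125 − 1/5) / 2/25 = 9/10
  e: [0/1, 1/5) 
  a: [1/5, 3/5) 
  f: [3/5, 4/5) 
  c: [4/5, 1/1) ← scaled code falls here ✓

Answer: c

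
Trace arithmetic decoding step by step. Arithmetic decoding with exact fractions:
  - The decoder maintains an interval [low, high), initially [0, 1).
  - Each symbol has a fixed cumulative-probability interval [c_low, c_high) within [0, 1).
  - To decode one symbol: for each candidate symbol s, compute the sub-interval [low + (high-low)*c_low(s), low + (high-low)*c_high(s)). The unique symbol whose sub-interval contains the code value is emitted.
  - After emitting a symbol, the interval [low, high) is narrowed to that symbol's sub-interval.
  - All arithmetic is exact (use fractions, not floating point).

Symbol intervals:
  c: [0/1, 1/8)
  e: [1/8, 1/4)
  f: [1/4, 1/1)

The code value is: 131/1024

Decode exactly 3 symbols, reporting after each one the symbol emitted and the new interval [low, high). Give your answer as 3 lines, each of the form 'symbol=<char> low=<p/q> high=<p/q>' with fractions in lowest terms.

Answer: symbol=e low=1/8 high=1/4
symbol=c low=1/8 high=9/64
symbol=e low=65/512 high=33/256

Derivation:
Step 1: interval [0/1, 1/1), width = 1/1 - 0/1 = 1/1
  'c': [0/1 + 1/1*0/1, 0/1 + 1/1*1/8) = [0/1, 1/8)
  'e': [0/1 + 1/1*1/8, 0/1 + 1/1*1/4) = [1/8, 1/4) <- contains code 131/1024
  'f': [0/1 + 1/1*1/4, 0/1 + 1/1*1/1) = [1/4, 1/1)
  emit 'e', narrow to [1/8, 1/4)
Step 2: interval [1/8, 1/4), width = 1/4 - 1/8 = 1/8
  'c': [1/8 + 1/8*0/1, 1/8 + 1/8*1/8) = [1/8, 9/64) <- contains code 131/1024
  'e': [1/8 + 1/8*1/8, 1/8 + 1/8*1/4) = [9/64, 5/32)
  'f': [1/8 + 1/8*1/4, 1/8 + 1/8*1/1) = [5/32, 1/4)
  emit 'c', narrow to [1/8, 9/64)
Step 3: interval [1/8, 9/64), width = 9/64 - 1/8 = 1/64
  'c': [1/8 + 1/64*0/1, 1/8 + 1/64*1/8) = [1/8, 65/512)
  'e': [1/8 + 1/64*1/8, 1/8 + 1/64*1/4) = [65/512, 33/256) <- contains code 131/1024
  'f': [1/8 + 1/64*1/4, 1/8 + 1/64*1/1) = [33/256, 9/64)
  emit 'e', narrow to [65/512, 33/256)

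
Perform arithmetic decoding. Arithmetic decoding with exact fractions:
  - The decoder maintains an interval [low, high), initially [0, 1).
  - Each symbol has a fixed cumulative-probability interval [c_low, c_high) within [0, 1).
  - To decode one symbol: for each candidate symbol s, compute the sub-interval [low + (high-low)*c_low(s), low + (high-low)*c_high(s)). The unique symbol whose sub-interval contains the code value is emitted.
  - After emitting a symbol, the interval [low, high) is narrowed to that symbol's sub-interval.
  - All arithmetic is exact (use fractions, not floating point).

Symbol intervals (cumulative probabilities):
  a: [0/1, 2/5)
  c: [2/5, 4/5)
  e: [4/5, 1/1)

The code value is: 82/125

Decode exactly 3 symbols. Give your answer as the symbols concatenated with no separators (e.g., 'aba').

Step 1: interval [0/1, 1/1), width = 1/1 - 0/1 = 1/1
  'a': [0/1 + 1/1*0/1, 0/1 + 1/1*2/5) = [0/1, 2/5)
  'c': [0/1 + 1/1*2/5, 0/1 + 1/1*4/5) = [2/5, 4/5) <- contains code 82/125
  'e': [0/1 + 1/1*4/5, 0/1 + 1/1*1/1) = [4/5, 1/1)
  emit 'c', narrow to [2/5, 4/5)
Step 2: interval [2/5, 4/5), width = 4/5 - 2/5 = 2/5
  'a': [2/5 + 2/5*0/1, 2/5 + 2/5*2/5) = [2/5, 14/25)
  'c': [2/5 + 2/5*2/5, 2/5 + 2/5*4/5) = [14/25, 18/25) <- contains code 82/125
  'e': [2/5 + 2/5*4/5, 2/5 + 2/5*1/1) = [18/25, 4/5)
  emit 'c', narrow to [14/25, 18/25)
Step 3: interval [14/25, 18/25), width = 18/25 - 14/25 = 4/25
  'a': [14/25 + 4/25*0/1, 14/25 + 4/25*2/5) = [14/25, 78/125)
  'c': [14/25 + 4/25*2/5, 14/25 + 4/25*4/5) = [78/125, 86/125) <- contains code 82/125
  'e': [14/25 + 4/25*4/5, 14/25 + 4/25*1/1) = [86/125, 18/25)
  emit 'c', narrow to [78/125, 86/125)

Answer: ccc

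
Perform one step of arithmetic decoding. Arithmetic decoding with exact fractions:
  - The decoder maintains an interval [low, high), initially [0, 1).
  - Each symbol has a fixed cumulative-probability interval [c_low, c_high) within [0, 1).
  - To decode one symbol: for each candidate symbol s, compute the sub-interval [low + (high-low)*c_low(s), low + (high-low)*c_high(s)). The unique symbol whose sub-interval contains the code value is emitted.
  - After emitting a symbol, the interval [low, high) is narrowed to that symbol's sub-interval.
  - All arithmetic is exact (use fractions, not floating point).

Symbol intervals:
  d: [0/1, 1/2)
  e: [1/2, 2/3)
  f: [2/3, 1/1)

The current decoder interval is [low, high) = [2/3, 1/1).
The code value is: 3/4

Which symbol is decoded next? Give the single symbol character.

Interval width = high − low = 1/1 − 2/3 = 1/3
Scaled code = (code − low) / width = (3/4 − 2/3) / 1/3 = 1/4
  d: [0/1, 1/2) ← scaled code falls here ✓
  e: [1/2, 2/3) 
  f: [2/3, 1/1) 

Answer: d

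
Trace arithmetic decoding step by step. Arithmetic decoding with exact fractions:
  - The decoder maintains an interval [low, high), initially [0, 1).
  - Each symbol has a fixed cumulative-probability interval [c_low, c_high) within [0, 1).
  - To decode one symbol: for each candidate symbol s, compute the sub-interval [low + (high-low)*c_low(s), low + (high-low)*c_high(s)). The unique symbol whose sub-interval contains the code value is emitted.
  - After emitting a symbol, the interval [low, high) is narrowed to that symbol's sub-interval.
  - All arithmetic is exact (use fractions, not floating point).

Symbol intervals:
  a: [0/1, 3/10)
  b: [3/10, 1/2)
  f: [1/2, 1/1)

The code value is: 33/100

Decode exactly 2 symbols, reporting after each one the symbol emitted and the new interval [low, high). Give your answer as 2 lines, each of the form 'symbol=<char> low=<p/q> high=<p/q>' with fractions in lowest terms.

Step 1: interval [0/1, 1/1), width = 1/1 - 0/1 = 1/1
  'a': [0/1 + 1/1*0/1, 0/1 + 1/1*3/10) = [0/1, 3/10)
  'b': [0/1 + 1/1*3/10, 0/1 + 1/1*1/2) = [3/10, 1/2) <- contains code 33/100
  'f': [0/1 + 1/1*1/2, 0/1 + 1/1*1/1) = [1/2, 1/1)
  emit 'b', narrow to [3/10, 1/2)
Step 2: interval [3/10, 1/2), width = 1/2 - 3/10 = 1/5
  'a': [3/10 + 1/5*0/1, 3/10 + 1/5*3/10) = [3/10, 9/25) <- contains code 33/100
  'b': [3/10 + 1/5*3/10, 3/10 + 1/5*1/2) = [9/25, 2/5)
  'f': [3/10 + 1/5*1/2, 3/10 + 1/5*1/1) = [2/5, 1/2)
  emit 'a', narrow to [3/10, 9/25)

Answer: symbol=b low=3/10 high=1/2
symbol=a low=3/10 high=9/25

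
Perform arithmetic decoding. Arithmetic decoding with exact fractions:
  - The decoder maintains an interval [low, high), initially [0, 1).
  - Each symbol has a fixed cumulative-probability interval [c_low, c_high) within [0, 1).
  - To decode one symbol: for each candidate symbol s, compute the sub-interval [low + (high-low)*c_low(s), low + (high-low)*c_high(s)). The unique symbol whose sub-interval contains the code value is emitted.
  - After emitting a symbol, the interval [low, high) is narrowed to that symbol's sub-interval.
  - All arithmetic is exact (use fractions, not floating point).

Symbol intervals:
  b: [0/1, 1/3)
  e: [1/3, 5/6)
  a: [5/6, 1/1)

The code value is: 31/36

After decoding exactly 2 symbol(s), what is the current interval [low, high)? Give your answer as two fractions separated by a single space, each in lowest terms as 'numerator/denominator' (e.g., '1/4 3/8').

Step 1: interval [0/1, 1/1), width = 1/1 - 0/1 = 1/1
  'b': [0/1 + 1/1*0/1, 0/1 + 1/1*1/3) = [0/1, 1/3)
  'e': [0/1 + 1/1*1/3, 0/1 + 1/1*5/6) = [1/3, 5/6)
  'a': [0/1 + 1/1*5/6, 0/1 + 1/1*1/1) = [5/6, 1/1) <- contains code 31/36
  emit 'a', narrow to [5/6, 1/1)
Step 2: interval [5/6, 1/1), width = 1/1 - 5/6 = 1/6
  'b': [5/6 + 1/6*0/1, 5/6 + 1/6*1/3) = [5/6, 8/9) <- contains code 31/36
  'e': [5/6 + 1/6*1/3, 5/6 + 1/6*5/6) = [8/9, 35/36)
  'a': [5/6 + 1/6*5/6, 5/6 + 1/6*1/1) = [35/36, 1/1)
  emit 'b', narrow to [5/6, 8/9)

Answer: 5/6 8/9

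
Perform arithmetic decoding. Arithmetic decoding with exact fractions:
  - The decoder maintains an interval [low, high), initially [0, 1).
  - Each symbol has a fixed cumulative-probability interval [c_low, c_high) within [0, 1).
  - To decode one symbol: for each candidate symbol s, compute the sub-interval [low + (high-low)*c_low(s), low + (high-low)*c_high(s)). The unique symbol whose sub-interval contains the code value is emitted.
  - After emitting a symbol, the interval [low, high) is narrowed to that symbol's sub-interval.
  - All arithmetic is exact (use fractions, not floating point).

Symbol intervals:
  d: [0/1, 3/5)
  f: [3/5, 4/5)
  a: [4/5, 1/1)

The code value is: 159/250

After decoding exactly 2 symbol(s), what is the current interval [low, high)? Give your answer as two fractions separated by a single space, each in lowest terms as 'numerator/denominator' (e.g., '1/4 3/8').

Answer: 3/5 18/25

Derivation:
Step 1: interval [0/1, 1/1), width = 1/1 - 0/1 = 1/1
  'd': [0/1 + 1/1*0/1, 0/1 + 1/1*3/5) = [0/1, 3/5)
  'f': [0/1 + 1/1*3/5, 0/1 + 1/1*4/5) = [3/5, 4/5) <- contains code 159/250
  'a': [0/1 + 1/1*4/5, 0/1 + 1/1*1/1) = [4/5, 1/1)
  emit 'f', narrow to [3/5, 4/5)
Step 2: interval [3/5, 4/5), width = 4/5 - 3/5 = 1/5
  'd': [3/5 + 1/5*0/1, 3/5 + 1/5*3/5) = [3/5, 18/25) <- contains code 159/250
  'f': [3/5 + 1/5*3/5, 3/5 + 1/5*4/5) = [18/25, 19/25)
  'a': [3/5 + 1/5*4/5, 3/5 + 1/5*1/1) = [19/25, 4/5)
  emit 'd', narrow to [3/5, 18/25)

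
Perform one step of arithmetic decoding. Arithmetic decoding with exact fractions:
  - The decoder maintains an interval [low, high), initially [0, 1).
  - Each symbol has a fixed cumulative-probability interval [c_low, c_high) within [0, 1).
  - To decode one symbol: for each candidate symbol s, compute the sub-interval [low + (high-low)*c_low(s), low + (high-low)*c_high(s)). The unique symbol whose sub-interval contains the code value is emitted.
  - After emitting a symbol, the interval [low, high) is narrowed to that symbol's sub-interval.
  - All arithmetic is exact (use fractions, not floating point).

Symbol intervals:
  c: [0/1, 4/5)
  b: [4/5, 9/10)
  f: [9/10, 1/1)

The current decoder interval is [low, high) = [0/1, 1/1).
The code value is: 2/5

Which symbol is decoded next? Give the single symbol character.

Answer: c

Derivation:
Interval width = high − low = 1/1 − 0/1 = 1/1
Scaled code = (code − low) / width = (2/5 − 0/1) / 1/1 = 2/5
  c: [0/1, 4/5) ← scaled code falls here ✓
  b: [4/5, 9/10) 
  f: [9/10, 1/1) 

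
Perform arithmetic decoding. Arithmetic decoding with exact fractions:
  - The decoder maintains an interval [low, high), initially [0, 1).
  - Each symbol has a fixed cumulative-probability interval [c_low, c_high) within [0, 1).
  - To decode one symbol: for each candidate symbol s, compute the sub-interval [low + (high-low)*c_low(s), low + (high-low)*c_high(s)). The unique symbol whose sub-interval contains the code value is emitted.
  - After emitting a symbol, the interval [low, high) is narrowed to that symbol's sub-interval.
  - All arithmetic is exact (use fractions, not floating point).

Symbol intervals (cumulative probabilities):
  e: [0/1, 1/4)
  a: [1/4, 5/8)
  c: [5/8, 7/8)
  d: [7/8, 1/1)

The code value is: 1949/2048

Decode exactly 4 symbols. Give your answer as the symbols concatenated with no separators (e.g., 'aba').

Answer: dadc

Derivation:
Step 1: interval [0/1, 1/1), width = 1/1 - 0/1 = 1/1
  'e': [0/1 + 1/1*0/1, 0/1 + 1/1*1/4) = [0/1, 1/4)
  'a': [0/1 + 1/1*1/4, 0/1 + 1/1*5/8) = [1/4, 5/8)
  'c': [0/1 + 1/1*5/8, 0/1 + 1/1*7/8) = [5/8, 7/8)
  'd': [0/1 + 1/1*7/8, 0/1 + 1/1*1/1) = [7/8, 1/1) <- contains code 1949/2048
  emit 'd', narrow to [7/8, 1/1)
Step 2: interval [7/8, 1/1), width = 1/1 - 7/8 = 1/8
  'e': [7/8 + 1/8*0/1, 7/8 + 1/8*1/4) = [7/8, 29/32)
  'a': [7/8 + 1/8*1/4, 7/8 + 1/8*5/8) = [29/32, 61/64) <- contains code 1949/2048
  'c': [7/8 + 1/8*5/8, 7/8 + 1/8*7/8) = [61/64, 63/64)
  'd': [7/8 + 1/8*7/8, 7/8 + 1/8*1/1) = [63/64, 1/1)
  emit 'a', narrow to [29/32, 61/64)
Step 3: interval [29/32, 61/64), width = 61/64 - 29/32 = 3/64
  'e': [29/32 + 3/64*0/1, 29/32 + 3/64*1/4) = [29/32, 235/256)
  'a': [29/32 + 3/64*1/4, 29/32 + 3/64*5/8) = [235/256, 479/512)
  'c': [29/32 + 3/64*5/8, 29/32 + 3/64*7/8) = [479/512, 485/512)
  'd': [29/32 + 3/64*7/8, 29/32 + 3/64*1/1) = [485/512, 61/64) <- contains code 1949/2048
  emit 'd', narrow to [485/512, 61/64)
Step 4: interval [485/512, 61/64), width = 61/64 - 485/512 = 3/512
  'e': [485/512 + 3/512*0/1, 485/512 + 3/512*1/4) = [485/512, 1943/2048)
  'a': [485/512 + 3/512*1/4, 485/512 + 3/512*5/8) = [1943/2048, 3895/4096)
  'c': [485/512 + 3/512*5/8, 485/512 + 3/512*7/8) = [3895/4096, 3901/4096) <- contains code 1949/2048
  'd': [485/512 + 3/512*7/8, 485/512 + 3/512*1/1) = [3901/4096, 61/64)
  emit 'c', narrow to [3895/4096, 3901/4096)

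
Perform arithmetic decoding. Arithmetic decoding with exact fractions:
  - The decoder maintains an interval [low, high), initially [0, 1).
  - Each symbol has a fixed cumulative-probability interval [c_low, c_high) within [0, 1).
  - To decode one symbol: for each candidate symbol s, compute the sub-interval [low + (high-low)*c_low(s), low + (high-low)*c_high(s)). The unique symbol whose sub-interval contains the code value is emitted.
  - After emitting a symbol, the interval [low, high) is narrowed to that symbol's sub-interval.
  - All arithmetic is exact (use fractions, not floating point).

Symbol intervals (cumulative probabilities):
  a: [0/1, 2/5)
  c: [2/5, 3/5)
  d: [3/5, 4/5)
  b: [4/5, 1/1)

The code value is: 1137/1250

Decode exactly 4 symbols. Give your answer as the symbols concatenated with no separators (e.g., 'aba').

Answer: bcdd

Derivation:
Step 1: interval [0/1, 1/1), width = 1/1 - 0/1 = 1/1
  'a': [0/1 + 1/1*0/1, 0/1 + 1/1*2/5) = [0/1, 2/5)
  'c': [0/1 + 1/1*2/5, 0/1 + 1/1*3/5) = [2/5, 3/5)
  'd': [0/1 + 1/1*3/5, 0/1 + 1/1*4/5) = [3/5, 4/5)
  'b': [0/1 + 1/1*4/5, 0/1 + 1/1*1/1) = [4/5, 1/1) <- contains code 1137/1250
  emit 'b', narrow to [4/5, 1/1)
Step 2: interval [4/5, 1/1), width = 1/1 - 4/5 = 1/5
  'a': [4/5 + 1/5*0/1, 4/5 + 1/5*2/5) = [4/5, 22/25)
  'c': [4/5 + 1/5*2/5, 4/5 + 1/5*3/5) = [22/25, 23/25) <- contains code 1137/1250
  'd': [4/5 + 1/5*3/5, 4/5 + 1/5*4/5) = [23/25, 24/25)
  'b': [4/5 + 1/5*4/5, 4/5 + 1/5*1/1) = [24/25, 1/1)
  emit 'c', narrow to [22/25, 23/25)
Step 3: interval [22/25, 23/25), width = 23/25 - 22/25 = 1/25
  'a': [22/25 + 1/25*0/1, 22/25 + 1/25*2/5) = [22/25, 112/125)
  'c': [22/25 + 1/25*2/5, 22/25 + 1/25*3/5) = [112/125, 113/125)
  'd': [22/25 + 1/25*3/5, 22/25 + 1/25*4/5) = [113/125, 114/125) <- contains code 1137/1250
  'b': [22/25 + 1/25*4/5, 22/25 + 1/25*1/1) = [114/125, 23/25)
  emit 'd', narrow to [113/125, 114/125)
Step 4: interval [113/125, 114/125), width = 114/125 - 113/125 = 1/125
  'a': [113/125 + 1/125*0/1, 113/125 + 1/125*2/5) = [113/125, 567/625)
  'c': [113/125 + 1/125*2/5, 113/125 + 1/125*3/5) = [567/625, 568/625)
  'd': [113/125 + 1/125*3/5, 113/125 + 1/125*4/5) = [568/625, 569/625) <- contains code 1137/1250
  'b': [113/125 + 1/125*4/5, 113/125 + 1/125*1/1) = [569/625, 114/125)
  emit 'd', narrow to [568/625, 569/625)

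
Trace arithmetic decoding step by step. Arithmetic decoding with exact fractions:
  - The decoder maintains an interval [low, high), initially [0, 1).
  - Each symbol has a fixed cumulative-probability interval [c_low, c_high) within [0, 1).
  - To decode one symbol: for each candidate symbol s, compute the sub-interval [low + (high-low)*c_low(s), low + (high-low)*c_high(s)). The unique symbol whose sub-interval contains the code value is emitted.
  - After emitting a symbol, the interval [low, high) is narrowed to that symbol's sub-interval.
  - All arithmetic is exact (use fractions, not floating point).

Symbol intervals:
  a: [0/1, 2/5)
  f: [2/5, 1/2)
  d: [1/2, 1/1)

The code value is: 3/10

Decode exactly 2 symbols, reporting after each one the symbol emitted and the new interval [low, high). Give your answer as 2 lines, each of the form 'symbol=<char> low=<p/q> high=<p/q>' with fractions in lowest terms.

Step 1: interval [0/1, 1/1), width = 1/1 - 0/1 = 1/1
  'a': [0/1 + 1/1*0/1, 0/1 + 1/1*2/5) = [0/1, 2/5) <- contains code 3/10
  'f': [0/1 + 1/1*2/5, 0/1 + 1/1*1/2) = [2/5, 1/2)
  'd': [0/1 + 1/1*1/2, 0/1 + 1/1*1/1) = [1/2, 1/1)
  emit 'a', narrow to [0/1, 2/5)
Step 2: interval [0/1, 2/5), width = 2/5 - 0/1 = 2/5
  'a': [0/1 + 2/5*0/1, 0/1 + 2/5*2/5) = [0/1, 4/25)
  'f': [0/1 + 2/5*2/5, 0/1 + 2/5*1/2) = [4/25, 1/5)
  'd': [0/1 + 2/5*1/2, 0/1 + 2/5*1/1) = [1/5, 2/5) <- contains code 3/10
  emit 'd', narrow to [1/5, 2/5)

Answer: symbol=a low=0/1 high=2/5
symbol=d low=1/5 high=2/5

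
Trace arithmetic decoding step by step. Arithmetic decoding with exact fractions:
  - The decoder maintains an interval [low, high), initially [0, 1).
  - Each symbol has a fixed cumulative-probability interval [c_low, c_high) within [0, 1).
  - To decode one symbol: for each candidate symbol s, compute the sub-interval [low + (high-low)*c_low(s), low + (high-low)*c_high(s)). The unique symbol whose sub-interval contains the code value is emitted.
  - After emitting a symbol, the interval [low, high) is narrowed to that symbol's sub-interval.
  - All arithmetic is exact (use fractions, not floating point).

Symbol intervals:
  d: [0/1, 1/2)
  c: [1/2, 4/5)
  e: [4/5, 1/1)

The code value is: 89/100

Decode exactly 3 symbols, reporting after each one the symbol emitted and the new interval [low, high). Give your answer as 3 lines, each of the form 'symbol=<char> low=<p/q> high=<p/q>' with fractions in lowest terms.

Step 1: interval [0/1, 1/1), width = 1/1 - 0/1 = 1/1
  'd': [0/1 + 1/1*0/1, 0/1 + 1/1*1/2) = [0/1, 1/2)
  'c': [0/1 + 1/1*1/2, 0/1 + 1/1*4/5) = [1/2, 4/5)
  'e': [0/1 + 1/1*4/5, 0/1 + 1/1*1/1) = [4/5, 1/1) <- contains code 89/100
  emit 'e', narrow to [4/5, 1/1)
Step 2: interval [4/5, 1/1), width = 1/1 - 4/5 = 1/5
  'd': [4/5 + 1/5*0/1, 4/5 + 1/5*1/2) = [4/5, 9/10) <- contains code 89/100
  'c': [4/5 + 1/5*1/2, 4/5 + 1/5*4/5) = [9/10, 24/25)
  'e': [4/5 + 1/5*4/5, 4/5 + 1/5*1/1) = [24/25, 1/1)
  emit 'd', narrow to [4/5, 9/10)
Step 3: interval [4/5, 9/10), width = 9/10 - 4/5 = 1/10
  'd': [4/5 + 1/10*0/1, 4/5 + 1/10*1/2) = [4/5, 17/20)
  'c': [4/5 + 1/10*1/2, 4/5 + 1/10*4/5) = [17/20, 22/25)
  'e': [4/5 + 1/10*4/5, 4/5 + 1/10*1/1) = [22/25, 9/10) <- contains code 89/100
  emit 'e', narrow to [22/25, 9/10)

Answer: symbol=e low=4/5 high=1/1
symbol=d low=4/5 high=9/10
symbol=e low=22/25 high=9/10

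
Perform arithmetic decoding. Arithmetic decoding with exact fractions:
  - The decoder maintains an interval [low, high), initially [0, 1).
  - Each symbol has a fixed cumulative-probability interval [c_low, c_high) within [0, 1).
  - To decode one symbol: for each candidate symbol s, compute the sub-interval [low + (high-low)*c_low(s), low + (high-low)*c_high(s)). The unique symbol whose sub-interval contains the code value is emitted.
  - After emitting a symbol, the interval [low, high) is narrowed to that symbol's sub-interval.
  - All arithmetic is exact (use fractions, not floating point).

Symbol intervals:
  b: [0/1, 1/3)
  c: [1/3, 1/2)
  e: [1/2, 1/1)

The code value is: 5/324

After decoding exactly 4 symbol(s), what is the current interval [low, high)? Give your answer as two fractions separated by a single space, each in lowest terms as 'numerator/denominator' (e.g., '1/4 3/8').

Answer: 1/81 1/54

Derivation:
Step 1: interval [0/1, 1/1), width = 1/1 - 0/1 = 1/1
  'b': [0/1 + 1/1*0/1, 0/1 + 1/1*1/3) = [0/1, 1/3) <- contains code 5/324
  'c': [0/1 + 1/1*1/3, 0/1 + 1/1*1/2) = [1/3, 1/2)
  'e': [0/1 + 1/1*1/2, 0/1 + 1/1*1/1) = [1/2, 1/1)
  emit 'b', narrow to [0/1, 1/3)
Step 2: interval [0/1, 1/3), width = 1/3 - 0/1 = 1/3
  'b': [0/1 + 1/3*0/1, 0/1 + 1/3*1/3) = [0/1, 1/9) <- contains code 5/324
  'c': [0/1 + 1/3*1/3, 0/1 + 1/3*1/2) = [1/9, 1/6)
  'e': [0/1 + 1/3*1/2, 0/1 + 1/3*1/1) = [1/6, 1/3)
  emit 'b', narrow to [0/1, 1/9)
Step 3: interval [0/1, 1/9), width = 1/9 - 0/1 = 1/9
  'b': [0/1 + 1/9*0/1, 0/1 + 1/9*1/3) = [0/1, 1/27) <- contains code 5/324
  'c': [0/1 + 1/9*1/3, 0/1 + 1/9*1/2) = [1/27, 1/18)
  'e': [0/1 + 1/9*1/2, 0/1 + 1/9*1/1) = [1/18, 1/9)
  emit 'b', narrow to [0/1, 1/27)
Step 4: interval [0/1, 1/27), width = 1/27 - 0/1 = 1/27
  'b': [0/1 + 1/27*0/1, 0/1 + 1/27*1/3) = [0/1, 1/81)
  'c': [0/1 + 1/27*1/3, 0/1 + 1/27*1/2) = [1/81, 1/54) <- contains code 5/324
  'e': [0/1 + 1/27*1/2, 0/1 + 1/27*1/1) = [1/54, 1/27)
  emit 'c', narrow to [1/81, 1/54)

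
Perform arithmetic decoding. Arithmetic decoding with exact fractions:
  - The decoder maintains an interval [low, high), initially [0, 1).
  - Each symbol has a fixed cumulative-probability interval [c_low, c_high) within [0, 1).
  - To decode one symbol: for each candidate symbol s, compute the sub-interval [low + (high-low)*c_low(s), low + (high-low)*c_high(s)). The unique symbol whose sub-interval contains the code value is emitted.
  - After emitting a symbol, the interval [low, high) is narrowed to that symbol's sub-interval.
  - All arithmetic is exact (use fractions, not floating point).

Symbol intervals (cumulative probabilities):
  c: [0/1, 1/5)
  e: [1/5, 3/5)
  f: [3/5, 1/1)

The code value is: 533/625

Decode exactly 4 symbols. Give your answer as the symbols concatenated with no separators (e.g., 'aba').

Step 1: interval [0/1, 1/1), width = 1/1 - 0/1 = 1/1
  'c': [0/1 + 1/1*0/1, 0/1 + 1/1*1/5) = [0/1, 1/5)
  'e': [0/1 + 1/1*1/5, 0/1 + 1/1*3/5) = [1/5, 3/5)
  'f': [0/1 + 1/1*3/5, 0/1 + 1/1*1/1) = [3/5, 1/1) <- contains code 533/625
  emit 'f', narrow to [3/5, 1/1)
Step 2: interval [3/5, 1/1), width = 1/1 - 3/5 = 2/5
  'c': [3/5 + 2/5*0/1, 3/5 + 2/5*1/5) = [3/5, 17/25)
  'e': [3/5 + 2/5*1/5, 3/5 + 2/5*3/5) = [17/25, 21/25)
  'f': [3/5 + 2/5*3/5, 3/5 + 2/5*1/1) = [21/25, 1/1) <- contains code 533/625
  emit 'f', narrow to [21/25, 1/1)
Step 3: interval [21/25, 1/1), width = 1/1 - 21/25 = 4/25
  'c': [21/25 + 4/25*0/1, 21/25 + 4/25*1/5) = [21/25, 109/125) <- contains code 533/625
  'e': [21/25 + 4/25*1/5, 21/25 + 4/25*3/5) = [109/125, 117/125)
  'f': [21/25 + 4/25*3/5, 21/25 + 4/25*1/1) = [117/125, 1/1)
  emit 'c', narrow to [21/25, 109/125)
Step 4: interval [21/25, 109/125), width = 109/125 - 21/25 = 4/125
  'c': [21/25 + 4/125*0/1, 21/25 + 4/125*1/5) = [21/25, 529/625)
  'e': [21/25 + 4/125*1/5, 21/25 + 4/125*3/5) = [529/625, 537/625) <- contains code 533/625
  'f': [21/25 + 4/125*3/5, 21/25 + 4/125*1/1) = [537/625, 109/125)
  emit 'e', narrow to [529/625, 537/625)

Answer: ffce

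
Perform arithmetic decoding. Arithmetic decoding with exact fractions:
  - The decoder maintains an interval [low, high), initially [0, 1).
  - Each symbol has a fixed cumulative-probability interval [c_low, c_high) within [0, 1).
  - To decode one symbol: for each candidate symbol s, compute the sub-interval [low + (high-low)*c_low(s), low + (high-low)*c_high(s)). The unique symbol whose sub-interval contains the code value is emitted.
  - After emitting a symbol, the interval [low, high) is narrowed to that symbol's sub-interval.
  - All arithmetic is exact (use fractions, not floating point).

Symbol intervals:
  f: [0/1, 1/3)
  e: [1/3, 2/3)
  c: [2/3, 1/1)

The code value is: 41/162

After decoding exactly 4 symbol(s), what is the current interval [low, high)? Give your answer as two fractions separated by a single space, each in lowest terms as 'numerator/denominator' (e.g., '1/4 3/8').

Step 1: interval [0/1, 1/1), width = 1/1 - 0/1 = 1/1
  'f': [0/1 + 1/1*0/1, 0/1 + 1/1*1/3) = [0/1, 1/3) <- contains code 41/162
  'e': [0/1 + 1/1*1/3, 0/1 + 1/1*2/3) = [1/3, 2/3)
  'c': [0/1 + 1/1*2/3, 0/1 + 1/1*1/1) = [2/3, 1/1)
  emit 'f', narrow to [0/1, 1/3)
Step 2: interval [0/1, 1/3), width = 1/3 - 0/1 = 1/3
  'f': [0/1 + 1/3*0/1, 0/1 + 1/3*1/3) = [0/1, 1/9)
  'e': [0/1 + 1/3*1/3, 0/1 + 1/3*2/3) = [1/9, 2/9)
  'c': [0/1 + 1/3*2/3, 0/1 + 1/3*1/1) = [2/9, 1/3) <- contains code 41/162
  emit 'c', narrow to [2/9, 1/3)
Step 3: interval [2/9, 1/3), width = 1/3 - 2/9 = 1/9
  'f': [2/9 + 1/9*0/1, 2/9 + 1/9*1/3) = [2/9, 7/27) <- contains code 41/162
  'e': [2/9 + 1/9*1/3, 2/9 + 1/9*2/3) = [7/27, 8/27)
  'c': [2/9 + 1/9*2/3, 2/9 + 1/9*1/1) = [8/27, 1/3)
  emit 'f', narrow to [2/9, 7/27)
Step 4: interval [2/9, 7/27), width = 7/27 - 2/9 = 1/27
  'f': [2/9 + 1/27*0/1, 2/9 + 1/27*1/3) = [2/9, 19/81)
  'e': [2/9 + 1/27*1/3, 2/9 + 1/27*2/3) = [19/81, 20/81)
  'c': [2/9 + 1/27*2/3, 2/9 + 1/27*1/1) = [20/81, 7/27) <- contains code 41/162
  emit 'c', narrow to [20/81, 7/27)

Answer: 20/81 7/27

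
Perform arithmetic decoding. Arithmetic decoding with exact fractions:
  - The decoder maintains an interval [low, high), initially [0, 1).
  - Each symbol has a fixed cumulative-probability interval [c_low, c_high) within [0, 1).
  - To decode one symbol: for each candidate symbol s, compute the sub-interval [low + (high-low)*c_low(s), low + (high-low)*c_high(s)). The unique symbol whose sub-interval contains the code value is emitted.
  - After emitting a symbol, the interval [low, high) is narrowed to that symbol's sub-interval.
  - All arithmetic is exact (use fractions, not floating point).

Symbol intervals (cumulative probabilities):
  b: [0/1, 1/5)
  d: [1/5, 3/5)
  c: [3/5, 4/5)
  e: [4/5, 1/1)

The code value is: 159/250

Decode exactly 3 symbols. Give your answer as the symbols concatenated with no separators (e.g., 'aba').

Answer: cbe

Derivation:
Step 1: interval [0/1, 1/1), width = 1/1 - 0/1 = 1/1
  'b': [0/1 + 1/1*0/1, 0/1 + 1/1*1/5) = [0/1, 1/5)
  'd': [0/1 + 1/1*1/5, 0/1 + 1/1*3/5) = [1/5, 3/5)
  'c': [0/1 + 1/1*3/5, 0/1 + 1/1*4/5) = [3/5, 4/5) <- contains code 159/250
  'e': [0/1 + 1/1*4/5, 0/1 + 1/1*1/1) = [4/5, 1/1)
  emit 'c', narrow to [3/5, 4/5)
Step 2: interval [3/5, 4/5), width = 4/5 - 3/5 = 1/5
  'b': [3/5 + 1/5*0/1, 3/5 + 1/5*1/5) = [3/5, 16/25) <- contains code 159/250
  'd': [3/5 + 1/5*1/5, 3/5 + 1/5*3/5) = [16/25, 18/25)
  'c': [3/5 + 1/5*3/5, 3/5 + 1/5*4/5) = [18/25, 19/25)
  'e': [3/5 + 1/5*4/5, 3/5 + 1/5*1/1) = [19/25, 4/5)
  emit 'b', narrow to [3/5, 16/25)
Step 3: interval [3/5, 16/25), width = 16/25 - 3/5 = 1/25
  'b': [3/5 + 1/25*0/1, 3/5 + 1/25*1/5) = [3/5, 76/125)
  'd': [3/5 + 1/25*1/5, 3/5 + 1/25*3/5) = [76/125, 78/125)
  'c': [3/5 + 1/25*3/5, 3/5 + 1/25*4/5) = [78/125, 79/125)
  'e': [3/5 + 1/25*4/5, 3/5 + 1/25*1/1) = [79/125, 16/25) <- contains code 159/250
  emit 'e', narrow to [79/125, 16/25)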